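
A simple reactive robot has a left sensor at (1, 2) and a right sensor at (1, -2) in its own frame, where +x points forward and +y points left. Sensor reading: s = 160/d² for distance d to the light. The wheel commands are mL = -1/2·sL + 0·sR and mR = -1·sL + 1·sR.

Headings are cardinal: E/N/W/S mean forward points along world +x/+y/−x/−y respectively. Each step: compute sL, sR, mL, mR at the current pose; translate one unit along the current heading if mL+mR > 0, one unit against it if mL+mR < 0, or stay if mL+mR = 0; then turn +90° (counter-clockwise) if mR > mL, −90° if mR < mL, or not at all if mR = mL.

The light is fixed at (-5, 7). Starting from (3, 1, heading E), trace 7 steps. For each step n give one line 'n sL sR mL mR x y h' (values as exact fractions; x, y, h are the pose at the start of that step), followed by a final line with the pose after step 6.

0 160/97 32/29 -80/97 -1536/2813 3 1 E
1 16/5 80/53 -8/5 -448/265 2 1 N
2 160/89 32/29 -80/89 -1792/2581 2 0 E
3 40/13 8/5 -20/13 -96/65 1 0 N
4 32/25 160/61 -16/25 2048/1525 1 -1 W
5 16/13 16/9 -8/13 64/117 0 -1 S
6 160/61 160/117 -80/61 -8960/7137 0 0 E
final -1 0 N

n=0: pose=(3,1,E); sL=160/97, sR=32/29; mL=-80/97, mR=-1536/2813; mL+mR=-3856/2813 → advance -1; mR−mL=784/2813 → turn +1·90°
n=1: pose=(2,1,N); sL=16/5, sR=80/53; mL=-8/5, mR=-448/265; mL+mR=-872/265 → advance -1; mR−mL=-24/265 → turn -1·90°
n=2: pose=(2,0,E); sL=160/89, sR=32/29; mL=-80/89, mR=-1792/2581; mL+mR=-4112/2581 → advance -1; mR−mL=528/2581 → turn +1·90°
n=3: pose=(1,0,N); sL=40/13, sR=8/5; mL=-20/13, mR=-96/65; mL+mR=-196/65 → advance -1; mR−mL=4/65 → turn +1·90°
n=4: pose=(1,-1,W); sL=32/25, sR=160/61; mL=-16/25, mR=2048/1525; mL+mR=1072/1525 → advance +1; mR−mL=3024/1525 → turn +1·90°
n=5: pose=(0,-1,S); sL=16/13, sR=16/9; mL=-8/13, mR=64/117; mL+mR=-8/117 → advance -1; mR−mL=136/117 → turn +1·90°
n=6: pose=(0,0,E); sL=160/61, sR=160/117; mL=-80/61, mR=-8960/7137; mL+mR=-18320/7137 → advance -1; mR−mL=400/7137 → turn +1·90°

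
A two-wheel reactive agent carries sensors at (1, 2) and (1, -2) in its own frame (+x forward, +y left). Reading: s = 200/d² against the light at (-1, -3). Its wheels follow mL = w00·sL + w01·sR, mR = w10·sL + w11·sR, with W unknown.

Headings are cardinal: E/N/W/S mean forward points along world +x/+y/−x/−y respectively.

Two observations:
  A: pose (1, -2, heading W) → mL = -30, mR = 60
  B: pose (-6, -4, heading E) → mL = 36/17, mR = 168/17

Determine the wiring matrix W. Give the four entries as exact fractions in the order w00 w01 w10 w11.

-1/2 1 1/2 1/2

obs A: pose=(1,-2,W) → sL=100, sR=20, mL=-30, mR=60
obs B: pose=(-6,-4,E) → sL=200/17, sR=8, mL=36/17, mR=168/17
sensor matrix S = [[100, 20], [200/17, 8]]; det S = 9600/17
solve [mL_A; mL_B] = S·[w00; w01] and [mR_A; mR_B] = S·[w10; w11]:
  w00 = -1/2, w01 = 1, w10 = 1/2, w11 = 1/2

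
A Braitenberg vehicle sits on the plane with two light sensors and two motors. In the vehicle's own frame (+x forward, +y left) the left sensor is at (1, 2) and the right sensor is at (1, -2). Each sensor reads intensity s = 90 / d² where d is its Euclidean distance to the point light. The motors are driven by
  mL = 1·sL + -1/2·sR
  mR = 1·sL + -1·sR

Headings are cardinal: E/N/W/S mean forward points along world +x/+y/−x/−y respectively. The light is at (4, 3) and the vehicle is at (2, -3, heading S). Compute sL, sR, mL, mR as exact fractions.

left sensor world pos  = (4, -4); dL² = 49
right sensor world pos = (0, -4); dR² = 65
sL = 90/49 = 90/49
sR = 90/65 = 18/13
mL = 1·sL + -1/2·sR = 729/637
mR = 1·sL + -1·sR = 288/637

90/49 18/13 729/637 288/637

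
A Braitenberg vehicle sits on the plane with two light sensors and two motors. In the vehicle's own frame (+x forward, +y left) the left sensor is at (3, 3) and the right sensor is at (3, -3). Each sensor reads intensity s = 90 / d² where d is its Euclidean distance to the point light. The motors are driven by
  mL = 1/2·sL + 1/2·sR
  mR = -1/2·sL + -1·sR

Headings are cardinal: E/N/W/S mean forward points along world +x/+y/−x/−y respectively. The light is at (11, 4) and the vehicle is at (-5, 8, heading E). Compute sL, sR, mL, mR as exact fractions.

left sensor world pos  = (-2, 11); dL² = 218
right sensor world pos = (-2, 5); dR² = 170
sL = 90/218 = 45/109
sR = 90/170 = 9/17
mL = 1/2·sL + 1/2·sR = 873/1853
mR = -1/2·sL + -1·sR = -2727/3706

45/109 9/17 873/1853 -2727/3706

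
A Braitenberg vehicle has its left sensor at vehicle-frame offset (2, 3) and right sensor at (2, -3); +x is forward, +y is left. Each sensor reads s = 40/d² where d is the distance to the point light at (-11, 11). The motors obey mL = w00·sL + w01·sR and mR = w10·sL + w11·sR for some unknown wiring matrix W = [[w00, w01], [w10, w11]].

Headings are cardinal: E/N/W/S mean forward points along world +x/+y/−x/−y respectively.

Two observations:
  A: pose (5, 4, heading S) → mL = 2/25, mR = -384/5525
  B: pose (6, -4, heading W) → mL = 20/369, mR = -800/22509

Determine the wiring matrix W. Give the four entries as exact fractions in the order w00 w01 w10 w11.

0 1/2 1 -1

obs A: pose=(5,4,S) → sL=20/221, sR=4/25, mL=2/25, mR=-384/5525
obs B: pose=(6,-4,W) → sL=40/549, sR=40/369, mL=20/369, mR=-800/22509
sensor matrix S = [[20/221, 4/25], [40/549, 40/369]]; det S = -45952/24872445
solve [mL_A; mL_B] = S·[w00; w01] and [mR_A; mR_B] = S·[w10; w11]:
  w00 = 0, w01 = 1/2, w10 = 1, w11 = -1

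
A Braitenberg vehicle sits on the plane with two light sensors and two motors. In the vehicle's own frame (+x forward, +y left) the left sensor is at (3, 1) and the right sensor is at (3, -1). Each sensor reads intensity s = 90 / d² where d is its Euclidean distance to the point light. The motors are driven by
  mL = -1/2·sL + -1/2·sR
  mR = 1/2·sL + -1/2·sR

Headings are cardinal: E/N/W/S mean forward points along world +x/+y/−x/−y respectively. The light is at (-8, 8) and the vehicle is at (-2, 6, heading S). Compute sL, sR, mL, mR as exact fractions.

left sensor world pos  = (-1, 3); dL² = 74
right sensor world pos = (-3, 3); dR² = 50
sL = 90/74 = 45/37
sR = 90/50 = 9/5
mL = -1/2·sL + -1/2·sR = -279/185
mR = 1/2·sL + -1/2·sR = -54/185

45/37 9/5 -279/185 -54/185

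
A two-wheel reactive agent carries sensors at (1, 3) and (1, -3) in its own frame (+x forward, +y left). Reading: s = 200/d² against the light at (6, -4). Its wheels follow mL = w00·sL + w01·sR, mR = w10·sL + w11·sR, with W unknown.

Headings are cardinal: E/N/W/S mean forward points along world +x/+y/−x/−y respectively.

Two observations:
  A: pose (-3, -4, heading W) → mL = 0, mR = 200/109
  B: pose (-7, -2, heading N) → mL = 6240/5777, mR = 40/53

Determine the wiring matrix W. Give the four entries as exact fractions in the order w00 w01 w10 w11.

obs A: pose=(-3,-4,W) → sL=200/109, sR=200/109, mL=0, mR=200/109
obs B: pose=(-7,-2,N) → sL=40/53, sR=200/109, mL=6240/5777, mR=40/53
sensor matrix S = [[200/109, 200/109], [40/53, 200/109]]; det S = 1248000/629693
solve [mL_A; mL_B] = S·[w00; w01] and [mR_A; mR_B] = S·[w10; w11]:
  w00 = -1, w01 = 1, w10 = 1, w11 = 0

-1 1 1 0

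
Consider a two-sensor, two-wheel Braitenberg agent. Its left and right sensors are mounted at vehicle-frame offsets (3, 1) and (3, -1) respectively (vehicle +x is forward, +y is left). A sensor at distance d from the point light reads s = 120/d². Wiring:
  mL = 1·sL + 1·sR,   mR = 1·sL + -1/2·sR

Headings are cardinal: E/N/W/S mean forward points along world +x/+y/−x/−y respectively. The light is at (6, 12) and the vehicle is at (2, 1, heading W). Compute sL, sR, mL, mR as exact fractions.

left sensor world pos  = (-1, 0); dL² = 193
right sensor world pos = (-1, 2); dR² = 149
sL = 120/193 = 120/193
sR = 120/149 = 120/149
mL = 1·sL + 1·sR = 41040/28757
mR = 1·sL + -1/2·sR = 6300/28757

120/193 120/149 41040/28757 6300/28757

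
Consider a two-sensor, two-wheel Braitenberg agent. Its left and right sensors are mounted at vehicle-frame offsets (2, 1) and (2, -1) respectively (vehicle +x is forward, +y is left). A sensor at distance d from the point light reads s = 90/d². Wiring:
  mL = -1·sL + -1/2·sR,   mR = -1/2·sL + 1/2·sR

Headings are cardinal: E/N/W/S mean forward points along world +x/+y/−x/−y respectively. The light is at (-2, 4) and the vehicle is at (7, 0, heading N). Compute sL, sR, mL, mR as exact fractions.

left sensor world pos  = (6, 2); dL² = 68
right sensor world pos = (8, 2); dR² = 104
sL = 90/68 = 45/34
sR = 90/104 = 45/52
mL = -1·sL + -1/2·sR = -3105/1768
mR = -1/2·sL + 1/2·sR = -405/1768

45/34 45/52 -3105/1768 -405/1768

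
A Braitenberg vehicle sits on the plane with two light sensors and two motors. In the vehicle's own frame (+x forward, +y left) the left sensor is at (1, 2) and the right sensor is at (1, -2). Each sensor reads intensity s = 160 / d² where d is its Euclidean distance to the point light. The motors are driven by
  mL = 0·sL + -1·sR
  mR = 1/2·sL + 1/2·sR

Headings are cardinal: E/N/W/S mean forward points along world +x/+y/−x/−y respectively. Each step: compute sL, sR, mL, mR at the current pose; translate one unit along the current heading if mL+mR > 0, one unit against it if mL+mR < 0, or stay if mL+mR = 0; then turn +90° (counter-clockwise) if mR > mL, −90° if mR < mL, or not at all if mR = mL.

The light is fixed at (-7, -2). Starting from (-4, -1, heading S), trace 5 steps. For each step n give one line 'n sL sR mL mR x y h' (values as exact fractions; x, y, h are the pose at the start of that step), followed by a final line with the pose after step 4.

n=0: pose=(-4,-1,S); sL=32/5, sR=160; mL=-160, mR=416/5; mL+mR=-384/5 → advance -1; mR−mL=1216/5 → turn +1·90°
n=1: pose=(-4,0,E); sL=5, sR=10; mL=-10, mR=15/2; mL+mR=-5/2 → advance -1; mR−mL=35/2 → turn +1·90°
n=2: pose=(-5,0,N); sL=160/9, sR=32/5; mL=-32/5, mR=544/45; mL+mR=256/45 → advance +1; mR−mL=832/45 → turn +1·90°
n=3: pose=(-5,1,W); sL=80, sR=80/13; mL=-80/13, mR=560/13; mL+mR=480/13 → advance +1; mR−mL=640/13 → turn +1·90°
n=4: pose=(-6,1,S); sL=160/13, sR=32; mL=-32, mR=288/13; mL+mR=-128/13 → advance -1; mR−mL=704/13 → turn +1·90°

0 32/5 160 -160 416/5 -4 -1 S
1 5 10 -10 15/2 -4 0 E
2 160/9 32/5 -32/5 544/45 -5 0 N
3 80 80/13 -80/13 560/13 -5 1 W
4 160/13 32 -32 288/13 -6 1 S
final -6 2 E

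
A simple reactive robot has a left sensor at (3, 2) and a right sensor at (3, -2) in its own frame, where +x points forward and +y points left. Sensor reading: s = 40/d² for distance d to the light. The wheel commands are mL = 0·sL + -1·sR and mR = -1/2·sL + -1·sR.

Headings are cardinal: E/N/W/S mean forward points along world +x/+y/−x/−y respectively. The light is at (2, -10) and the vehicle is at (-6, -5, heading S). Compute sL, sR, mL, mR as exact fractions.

left sensor world pos  = (-4, -8); dL² = 40
right sensor world pos = (-8, -8); dR² = 104
sL = 40/40 = 1
sR = 40/104 = 5/13
mL = 0·sL + -1·sR = -5/13
mR = -1/2·sL + -1·sR = -23/26

1 5/13 -5/13 -23/26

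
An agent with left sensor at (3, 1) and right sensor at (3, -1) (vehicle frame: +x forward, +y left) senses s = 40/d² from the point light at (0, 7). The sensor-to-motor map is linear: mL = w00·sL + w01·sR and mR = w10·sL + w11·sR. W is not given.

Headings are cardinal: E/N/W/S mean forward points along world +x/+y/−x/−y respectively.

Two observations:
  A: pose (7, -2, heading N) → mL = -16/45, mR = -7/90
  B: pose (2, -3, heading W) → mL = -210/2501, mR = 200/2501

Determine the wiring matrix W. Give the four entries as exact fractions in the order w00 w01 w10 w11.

-1 1/2 -1/2 1/2

obs A: pose=(7,-2,N) → sL=5/9, sR=2/5, mL=-16/45, mR=-7/90
obs B: pose=(2,-3,W) → sL=20/61, sR=20/41, mL=-210/2501, mR=200/2501
sensor matrix S = [[5/9, 2/5], [20/61, 20/41]]; det S = 3148/22509
solve [mL_A; mL_B] = S·[w00; w01] and [mR_A; mR_B] = S·[w10; w11]:
  w00 = -1, w01 = 1/2, w10 = -1/2, w11 = 1/2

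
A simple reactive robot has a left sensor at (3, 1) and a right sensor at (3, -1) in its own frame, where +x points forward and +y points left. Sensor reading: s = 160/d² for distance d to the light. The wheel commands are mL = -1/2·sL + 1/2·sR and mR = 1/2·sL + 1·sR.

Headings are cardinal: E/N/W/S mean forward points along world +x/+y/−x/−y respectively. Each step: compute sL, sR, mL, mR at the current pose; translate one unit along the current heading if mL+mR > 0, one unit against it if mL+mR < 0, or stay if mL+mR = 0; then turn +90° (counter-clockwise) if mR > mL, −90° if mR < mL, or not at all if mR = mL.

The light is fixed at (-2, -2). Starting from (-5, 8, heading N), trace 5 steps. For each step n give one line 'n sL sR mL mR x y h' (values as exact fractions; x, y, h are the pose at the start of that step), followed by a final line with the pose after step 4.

n=0: pose=(-5,8,N); sL=32/37, sR=160/173; mL=192/6401, mR=8688/6401; mL+mR=240/173 → advance +1; mR−mL=8496/6401 → turn +1·90°
n=1: pose=(-5,9,W); sL=20/17, sR=8/9; mL=-22/153, mR=226/153; mL+mR=4/3 → advance +1; mR−mL=248/153 → turn +1·90°
n=2: pose=(-6,9,S); sL=160/73, sR=160/89; mL=-1280/6497, mR=18800/6497; mL+mR=240/89 → advance +1; mR−mL=20080/6497 → turn +1·90°
n=3: pose=(-6,8,E); sL=80/61, sR=80/41; mL=800/2501, mR=6520/2501; mL+mR=120/41 → advance +1; mR−mL=5720/2501 → turn +1·90°
n=4: pose=(-5,8,N); sL=32/37, sR=160/173; mL=192/6401, mR=8688/6401; mL+mR=240/173 → advance +1; mR−mL=8496/6401 → turn +1·90°

0 32/37 160/173 192/6401 8688/6401 -5 8 N
1 20/17 8/9 -22/153 226/153 -5 9 W
2 160/73 160/89 -1280/6497 18800/6497 -6 9 S
3 80/61 80/41 800/2501 6520/2501 -6 8 E
4 32/37 160/173 192/6401 8688/6401 -5 8 N
final -5 9 W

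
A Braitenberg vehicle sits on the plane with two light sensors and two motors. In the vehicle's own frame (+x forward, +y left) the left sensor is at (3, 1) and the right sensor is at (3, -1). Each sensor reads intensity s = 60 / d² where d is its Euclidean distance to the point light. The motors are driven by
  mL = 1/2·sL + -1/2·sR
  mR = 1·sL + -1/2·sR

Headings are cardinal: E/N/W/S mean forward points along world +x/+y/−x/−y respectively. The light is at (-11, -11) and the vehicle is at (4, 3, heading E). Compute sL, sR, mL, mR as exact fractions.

left sensor world pos  = (7, 4); dL² = 549
right sensor world pos = (7, 2); dR² = 493
sL = 60/549 = 20/183
sR = 60/493 = 60/493
mL = 1/2·sL + -1/2·sR = -560/90219
mR = 1·sL + -1/2·sR = 4370/90219

20/183 60/493 -560/90219 4370/90219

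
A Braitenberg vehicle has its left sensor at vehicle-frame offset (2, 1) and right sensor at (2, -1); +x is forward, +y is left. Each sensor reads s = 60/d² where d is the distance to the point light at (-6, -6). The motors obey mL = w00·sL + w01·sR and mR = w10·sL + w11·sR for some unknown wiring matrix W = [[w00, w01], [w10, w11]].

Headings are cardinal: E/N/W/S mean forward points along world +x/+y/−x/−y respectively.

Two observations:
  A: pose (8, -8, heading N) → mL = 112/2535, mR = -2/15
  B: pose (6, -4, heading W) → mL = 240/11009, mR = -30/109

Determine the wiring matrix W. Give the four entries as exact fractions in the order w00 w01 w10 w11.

obs A: pose=(8,-8,N) → sL=60/169, sR=4/15, mL=112/2535, mR=-2/15
obs B: pose=(6,-4,W) → sL=60/101, sR=60/109, mL=240/11009, mR=-30/109
sensor matrix S = [[60/169, 4/15], [60/101, 60/109]]; det S = 68864/1860521
solve [mL_A; mL_B] = S·[w00; w01] and [mR_A; mR_B] = S·[w10; w11]:
  w00 = 1/2, w01 = -1/2, w10 = 0, w11 = -1/2

1/2 -1/2 0 -1/2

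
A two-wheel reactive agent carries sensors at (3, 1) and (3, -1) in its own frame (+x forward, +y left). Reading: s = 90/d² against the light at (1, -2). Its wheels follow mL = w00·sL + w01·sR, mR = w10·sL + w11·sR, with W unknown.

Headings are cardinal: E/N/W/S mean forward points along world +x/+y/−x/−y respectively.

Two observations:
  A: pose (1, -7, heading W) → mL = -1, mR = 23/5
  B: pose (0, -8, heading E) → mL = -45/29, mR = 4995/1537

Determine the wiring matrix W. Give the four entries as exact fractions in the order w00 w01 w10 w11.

obs A: pose=(1,-7,W) → sL=2, sR=18/5, mL=-1, mR=23/5
obs B: pose=(0,-8,E) → sL=90/29, sR=90/53, mL=-45/29, mR=4995/1537
sensor matrix S = [[2, 18/5], [90/29, 90/53]]; det S = -11952/1537
solve [mL_A; mL_B] = S·[w00; w01] and [mR_A; mR_B] = S·[w10; w11]:
  w00 = -1/2, w01 = 0, w10 = 1/2, w11 = 1

-1/2 0 1/2 1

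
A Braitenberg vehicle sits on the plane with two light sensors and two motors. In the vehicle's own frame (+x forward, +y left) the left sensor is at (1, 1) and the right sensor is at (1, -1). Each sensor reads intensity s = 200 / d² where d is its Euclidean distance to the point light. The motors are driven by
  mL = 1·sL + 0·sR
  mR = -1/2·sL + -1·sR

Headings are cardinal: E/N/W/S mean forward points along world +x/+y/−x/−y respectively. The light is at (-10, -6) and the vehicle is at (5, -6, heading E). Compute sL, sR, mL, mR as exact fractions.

left sensor world pos  = (6, -5); dL² = 257
right sensor world pos = (6, -7); dR² = 257
sL = 200/257 = 200/257
sR = 200/257 = 200/257
mL = 1·sL + 0·sR = 200/257
mR = -1/2·sL + -1·sR = -300/257

200/257 200/257 200/257 -300/257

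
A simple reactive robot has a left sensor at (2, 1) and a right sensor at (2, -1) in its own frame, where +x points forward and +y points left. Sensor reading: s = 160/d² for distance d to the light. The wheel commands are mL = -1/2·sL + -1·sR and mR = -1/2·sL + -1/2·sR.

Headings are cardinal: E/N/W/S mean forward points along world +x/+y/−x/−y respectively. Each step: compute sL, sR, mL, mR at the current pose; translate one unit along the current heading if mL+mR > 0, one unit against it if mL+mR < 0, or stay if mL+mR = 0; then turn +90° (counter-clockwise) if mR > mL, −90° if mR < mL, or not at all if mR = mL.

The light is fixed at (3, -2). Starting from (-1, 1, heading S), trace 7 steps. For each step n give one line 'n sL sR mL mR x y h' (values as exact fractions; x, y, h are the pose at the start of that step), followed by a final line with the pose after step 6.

0 16 80/13 -184/13 -144/13 -1 1 S
1 160/29 160/13 -5680/377 -3360/377 -1 2 E
2 20/9 40/13 -490/117 -310/117 -2 2 N
3 160/53 32/13 -2736/689 -1888/689 -2 1 W
4 16 80/13 -184/13 -144/13 -1 1 S
5 160/29 160/13 -5680/377 -3360/377 -1 2 E
6 20/9 40/13 -490/117 -310/117 -2 2 N
final -2 1 W

n=0: pose=(-1,1,S); sL=16, sR=80/13; mL=-184/13, mR=-144/13; mL+mR=-328/13 → advance -1; mR−mL=40/13 → turn +1·90°
n=1: pose=(-1,2,E); sL=160/29, sR=160/13; mL=-5680/377, mR=-3360/377; mL+mR=-9040/377 → advance -1; mR−mL=80/13 → turn +1·90°
n=2: pose=(-2,2,N); sL=20/9, sR=40/13; mL=-490/117, mR=-310/117; mL+mR=-800/117 → advance -1; mR−mL=20/13 → turn +1·90°
n=3: pose=(-2,1,W); sL=160/53, sR=32/13; mL=-2736/689, mR=-1888/689; mL+mR=-4624/689 → advance -1; mR−mL=16/13 → turn +1·90°
n=4: pose=(-1,1,S); sL=16, sR=80/13; mL=-184/13, mR=-144/13; mL+mR=-328/13 → advance -1; mR−mL=40/13 → turn +1·90°
n=5: pose=(-1,2,E); sL=160/29, sR=160/13; mL=-5680/377, mR=-3360/377; mL+mR=-9040/377 → advance -1; mR−mL=80/13 → turn +1·90°
n=6: pose=(-2,2,N); sL=20/9, sR=40/13; mL=-490/117, mR=-310/117; mL+mR=-800/117 → advance -1; mR−mL=20/13 → turn +1·90°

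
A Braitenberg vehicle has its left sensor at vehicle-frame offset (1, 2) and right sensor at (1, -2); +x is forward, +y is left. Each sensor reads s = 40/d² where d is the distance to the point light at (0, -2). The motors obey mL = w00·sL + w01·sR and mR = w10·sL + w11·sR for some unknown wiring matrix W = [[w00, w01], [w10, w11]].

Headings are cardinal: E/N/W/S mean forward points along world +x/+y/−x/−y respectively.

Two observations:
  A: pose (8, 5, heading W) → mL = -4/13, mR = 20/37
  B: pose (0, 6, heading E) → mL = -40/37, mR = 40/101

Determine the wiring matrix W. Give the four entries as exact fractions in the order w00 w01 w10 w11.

0 -1 1 0

obs A: pose=(8,5,W) → sL=20/37, sR=4/13, mL=-4/13, mR=20/37
obs B: pose=(0,6,E) → sL=40/101, sR=40/37, mL=-40/37, mR=40/101
sensor matrix S = [[20/37, 4/13], [40/101, 40/37]]; det S = 831360/1797497
solve [mL_A; mL_B] = S·[w00; w01] and [mR_A; mR_B] = S·[w10; w11]:
  w00 = 0, w01 = -1, w10 = 1, w11 = 0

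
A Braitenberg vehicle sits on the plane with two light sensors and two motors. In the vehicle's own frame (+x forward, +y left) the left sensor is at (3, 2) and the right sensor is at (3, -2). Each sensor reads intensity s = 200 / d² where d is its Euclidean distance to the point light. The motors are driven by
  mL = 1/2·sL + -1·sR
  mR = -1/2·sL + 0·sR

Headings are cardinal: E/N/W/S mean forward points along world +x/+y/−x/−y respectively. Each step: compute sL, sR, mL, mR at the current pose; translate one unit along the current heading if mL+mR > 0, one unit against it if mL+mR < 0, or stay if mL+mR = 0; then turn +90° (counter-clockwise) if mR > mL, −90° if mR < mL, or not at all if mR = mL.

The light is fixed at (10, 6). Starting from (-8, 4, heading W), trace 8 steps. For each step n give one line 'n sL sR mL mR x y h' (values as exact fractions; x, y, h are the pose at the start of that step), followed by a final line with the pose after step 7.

0 200/457 200/441 -47300/201537 -100/457 -8 4 W
1 4/5 100/193 -114/965 -2/5 -7 4 S
2 200/409 200/401 -41700/164009 -100/409 -7 5 W
3 50/53 10/17 -105/901 -25/53 -6 5 S
4 40/73 40/73 -20/73 -20/73 -6 6 W
5 25/41 25/41 -25/82 -25/82 -5 6 W
6 200/293 200/293 -100/293 -100/293 -4 6 W
7 10/13 10/13 -5/13 -5/13 -3 6 W
final -2 6 W

n=0: pose=(-8,4,W); sL=200/457, sR=200/441; mL=-47300/201537, mR=-100/457; mL+mR=-200/441 → advance -1; mR−mL=3200/201537 → turn +1·90°
n=1: pose=(-7,4,S); sL=4/5, sR=100/193; mL=-114/965, mR=-2/5; mL+mR=-100/193 → advance -1; mR−mL=-272/965 → turn -1·90°
n=2: pose=(-7,5,W); sL=200/409, sR=200/401; mL=-41700/164009, mR=-100/409; mL+mR=-200/401 → advance -1; mR−mL=1600/164009 → turn +1·90°
n=3: pose=(-6,5,S); sL=50/53, sR=10/17; mL=-105/901, mR=-25/53; mL+mR=-10/17 → advance -1; mR−mL=-320/901 → turn -1·90°
n=4: pose=(-6,6,W); sL=40/73, sR=40/73; mL=-20/73, mR=-20/73; mL+mR=-40/73 → advance -1; mR−mL=0 → turn +0·90°
n=5: pose=(-5,6,W); sL=25/41, sR=25/41; mL=-25/82, mR=-25/82; mL+mR=-25/41 → advance -1; mR−mL=0 → turn +0·90°
n=6: pose=(-4,6,W); sL=200/293, sR=200/293; mL=-100/293, mR=-100/293; mL+mR=-200/293 → advance -1; mR−mL=0 → turn +0·90°
n=7: pose=(-3,6,W); sL=10/13, sR=10/13; mL=-5/13, mR=-5/13; mL+mR=-10/13 → advance -1; mR−mL=0 → turn +0·90°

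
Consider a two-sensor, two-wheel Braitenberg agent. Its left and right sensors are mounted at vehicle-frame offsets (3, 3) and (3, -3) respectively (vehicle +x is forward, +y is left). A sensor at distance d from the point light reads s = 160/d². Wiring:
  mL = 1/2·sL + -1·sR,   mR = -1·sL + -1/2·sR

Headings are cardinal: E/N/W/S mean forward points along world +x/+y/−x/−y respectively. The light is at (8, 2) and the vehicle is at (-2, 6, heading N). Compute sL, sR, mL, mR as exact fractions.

left sensor world pos  = (-5, 9); dL² = 218
right sensor world pos = (1, 9); dR² = 98
sL = 160/218 = 80/109
sR = 160/98 = 80/49
mL = 1/2·sL + -1·sR = -6760/5341
mR = -1·sL + -1/2·sR = -8280/5341

80/109 80/49 -6760/5341 -8280/5341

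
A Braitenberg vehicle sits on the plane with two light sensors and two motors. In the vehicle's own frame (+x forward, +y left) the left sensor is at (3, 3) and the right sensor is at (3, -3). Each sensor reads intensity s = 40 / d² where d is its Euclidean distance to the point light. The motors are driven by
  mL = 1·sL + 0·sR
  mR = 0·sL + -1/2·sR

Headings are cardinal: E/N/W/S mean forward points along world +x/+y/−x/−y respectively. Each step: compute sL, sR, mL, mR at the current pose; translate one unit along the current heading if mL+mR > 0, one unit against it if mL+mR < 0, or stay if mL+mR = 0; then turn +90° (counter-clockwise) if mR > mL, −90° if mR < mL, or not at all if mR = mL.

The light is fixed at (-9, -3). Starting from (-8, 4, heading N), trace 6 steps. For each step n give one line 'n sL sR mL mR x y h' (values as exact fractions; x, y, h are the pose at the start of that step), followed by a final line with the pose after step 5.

n=0: pose=(-8,4,N); sL=5/13, sR=10/29; mL=5/13, mR=-5/29; mL+mR=80/377 → advance +1; mR−mL=-210/377 → turn -1·90°
n=1: pose=(-8,5,E); sL=40/137, sR=40/41; mL=40/137, mR=-20/41; mL+mR=-1100/5617 → advance -1; mR−mL=-4380/5617 → turn -1·90°
n=2: pose=(-9,5,S); sL=20/17, sR=20/17; mL=20/17, mR=-10/17; mL+mR=10/17 → advance +1; mR−mL=-30/17 → turn -1·90°
n=3: pose=(-9,4,W); sL=8/5, sR=40/109; mL=8/5, mR=-20/109; mL+mR=772/545 → advance +1; mR−mL=-972/545 → turn -1·90°
n=4: pose=(-10,4,N); sL=10/29, sR=5/13; mL=10/29, mR=-5/26; mL+mR=115/754 → advance +1; mR−mL=-405/754 → turn -1·90°
n=5: pose=(-10,5,E); sL=8/25, sR=40/29; mL=8/25, mR=-20/29; mL+mR=-268/725 → advance -1; mR−mL=-732/725 → turn -1·90°

0 5/13 10/29 5/13 -5/29 -8 4 N
1 40/137 40/41 40/137 -20/41 -8 5 E
2 20/17 20/17 20/17 -10/17 -9 5 S
3 8/5 40/109 8/5 -20/109 -9 4 W
4 10/29 5/13 10/29 -5/26 -10 4 N
5 8/25 40/29 8/25 -20/29 -10 5 E
final -11 5 S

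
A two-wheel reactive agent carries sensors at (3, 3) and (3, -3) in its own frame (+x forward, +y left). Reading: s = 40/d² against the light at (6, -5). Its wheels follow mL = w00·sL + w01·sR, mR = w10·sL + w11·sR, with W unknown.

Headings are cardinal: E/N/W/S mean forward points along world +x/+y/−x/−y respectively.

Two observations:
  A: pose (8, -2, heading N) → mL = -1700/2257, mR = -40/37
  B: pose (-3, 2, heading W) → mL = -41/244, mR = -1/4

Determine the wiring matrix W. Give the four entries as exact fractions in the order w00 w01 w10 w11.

-1 1/2 -1 0

obs A: pose=(8,-2,N) → sL=40/37, sR=40/61, mL=-1700/2257, mR=-40/37
obs B: pose=(-3,2,W) → sL=1/4, sR=10/61, mL=-41/244, mR=-1/4
sensor matrix S = [[40/37, 40/61], [1/4, 10/61]]; det S = 30/2257
solve [mL_A; mL_B] = S·[w00; w01] and [mR_A; mR_B] = S·[w10; w11]:
  w00 = -1, w01 = 1/2, w10 = -1, w11 = 0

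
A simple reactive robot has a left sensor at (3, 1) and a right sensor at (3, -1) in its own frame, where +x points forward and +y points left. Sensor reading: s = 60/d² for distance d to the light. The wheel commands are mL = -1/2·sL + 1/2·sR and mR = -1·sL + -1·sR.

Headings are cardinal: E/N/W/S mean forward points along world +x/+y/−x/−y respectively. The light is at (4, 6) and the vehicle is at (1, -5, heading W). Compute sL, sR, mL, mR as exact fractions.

left sensor world pos  = (-2, -6); dL² = 180
right sensor world pos = (-2, -4); dR² = 136
sL = 60/180 = 1/3
sR = 60/136 = 15/34
mL = -1/2·sL + 1/2·sR = 11/204
mR = -1·sL + -1·sR = -79/102

1/3 15/34 11/204 -79/102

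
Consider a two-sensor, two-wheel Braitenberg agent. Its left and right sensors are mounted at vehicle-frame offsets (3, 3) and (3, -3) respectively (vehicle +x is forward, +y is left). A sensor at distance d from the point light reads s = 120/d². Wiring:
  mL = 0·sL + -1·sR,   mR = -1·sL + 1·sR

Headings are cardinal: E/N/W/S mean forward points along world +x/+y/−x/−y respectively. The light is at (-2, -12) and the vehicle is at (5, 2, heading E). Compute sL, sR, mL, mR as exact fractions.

left sensor world pos  = (8, 5); dL² = 389
right sensor world pos = (8, -1); dR² = 221
sL = 120/389 = 120/389
sR = 120/221 = 120/221
mL = 0·sL + -1·sR = -120/221
mR = -1·sL + 1·sR = 20160/85969

120/389 120/221 -120/221 20160/85969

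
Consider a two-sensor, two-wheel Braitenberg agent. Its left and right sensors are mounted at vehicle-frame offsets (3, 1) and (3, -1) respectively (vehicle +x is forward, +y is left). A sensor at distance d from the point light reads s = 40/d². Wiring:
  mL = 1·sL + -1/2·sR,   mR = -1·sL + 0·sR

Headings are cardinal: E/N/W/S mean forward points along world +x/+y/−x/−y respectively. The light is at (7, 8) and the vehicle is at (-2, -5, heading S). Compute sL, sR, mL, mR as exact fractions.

1/8 10/89 49/712 -1/8

left sensor world pos  = (-1, -8); dL² = 320
right sensor world pos = (-3, -8); dR² = 356
sL = 40/320 = 1/8
sR = 40/356 = 10/89
mL = 1·sL + -1/2·sR = 49/712
mR = -1·sL + 0·sR = -1/8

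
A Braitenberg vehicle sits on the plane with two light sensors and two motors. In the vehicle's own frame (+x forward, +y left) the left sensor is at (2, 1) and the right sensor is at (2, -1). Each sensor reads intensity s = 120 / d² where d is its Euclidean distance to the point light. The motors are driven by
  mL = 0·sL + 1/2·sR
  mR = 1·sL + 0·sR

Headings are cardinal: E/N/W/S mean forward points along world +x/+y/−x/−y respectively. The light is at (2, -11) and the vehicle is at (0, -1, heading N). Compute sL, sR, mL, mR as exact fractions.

40/51 24/29 12/29 40/51

left sensor world pos  = (-1, 1); dL² = 153
right sensor world pos = (1, 1); dR² = 145
sL = 120/153 = 40/51
sR = 120/145 = 24/29
mL = 0·sL + 1/2·sR = 12/29
mR = 1·sL + 0·sR = 40/51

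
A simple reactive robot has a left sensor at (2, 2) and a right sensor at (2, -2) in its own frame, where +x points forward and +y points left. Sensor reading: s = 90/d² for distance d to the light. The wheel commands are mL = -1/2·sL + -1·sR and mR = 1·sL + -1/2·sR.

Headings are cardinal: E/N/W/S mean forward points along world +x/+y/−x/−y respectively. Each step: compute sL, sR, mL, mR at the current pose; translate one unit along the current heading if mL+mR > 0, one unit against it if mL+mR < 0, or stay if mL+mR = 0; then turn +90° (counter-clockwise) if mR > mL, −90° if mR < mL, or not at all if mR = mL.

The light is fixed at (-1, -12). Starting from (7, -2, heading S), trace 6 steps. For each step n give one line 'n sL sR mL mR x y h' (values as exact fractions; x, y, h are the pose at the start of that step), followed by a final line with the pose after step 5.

n=0: pose=(7,-2,S); sL=45/82, sR=9/10; mL=-963/820, mR=81/820; mL+mR=-441/410 → advance -1; mR−mL=261/205 → turn +1·90°
n=1: pose=(7,-1,E); sL=90/269, sR=90/181; mL=-32355/48689, mR=4185/48689; mL+mR=-28170/48689 → advance -1; mR−mL=36540/48689 → turn +1·90°
n=2: pose=(6,-1,N); sL=45/97, sR=9/25; mL=-2871/4850, mR=1377/4850; mL+mR=-747/2425 → advance -1; mR−mL=2124/2425 → turn +1·90°
n=3: pose=(6,-2,W); sL=90/89, sR=90/169; mL=-15615/15041, mR=11205/15041; mL+mR=-4410/15041 → advance -1; mR−mL=26820/15041 → turn +1·90°
n=4: pose=(7,-2,S); sL=45/82, sR=9/10; mL=-963/820, mR=81/820; mL+mR=-441/410 → advance -1; mR−mL=261/205 → turn +1·90°
n=5: pose=(7,-1,E); sL=90/269, sR=90/181; mL=-32355/48689, mR=4185/48689; mL+mR=-28170/48689 → advance -1; mR−mL=36540/48689 → turn +1·90°

0 45/82 9/10 -963/820 81/820 7 -2 S
1 90/269 90/181 -32355/48689 4185/48689 7 -1 E
2 45/97 9/25 -2871/4850 1377/4850 6 -1 N
3 90/89 90/169 -15615/15041 11205/15041 6 -2 W
4 45/82 9/10 -963/820 81/820 7 -2 S
5 90/269 90/181 -32355/48689 4185/48689 7 -1 E
final 6 -1 N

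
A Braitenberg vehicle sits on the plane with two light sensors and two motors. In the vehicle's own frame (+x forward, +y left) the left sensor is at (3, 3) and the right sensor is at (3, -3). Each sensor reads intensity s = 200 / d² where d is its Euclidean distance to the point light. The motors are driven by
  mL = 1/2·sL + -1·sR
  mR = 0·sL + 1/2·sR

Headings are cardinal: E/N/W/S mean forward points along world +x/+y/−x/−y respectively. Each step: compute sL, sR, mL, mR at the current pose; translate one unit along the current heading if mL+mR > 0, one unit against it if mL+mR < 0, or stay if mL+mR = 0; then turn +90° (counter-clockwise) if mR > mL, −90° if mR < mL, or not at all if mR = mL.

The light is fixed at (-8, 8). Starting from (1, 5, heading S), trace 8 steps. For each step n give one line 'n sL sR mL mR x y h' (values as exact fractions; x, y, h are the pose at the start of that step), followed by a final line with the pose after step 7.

0 10/9 25/9 -20/9 25/18 1 5 S
1 40/29 200/169 -2420/4901 100/169 1 6 E
2 4 20/17 14/17 10/17 2 6 N
3 200/173 40/37 -3220/6401 20/37 2 7 E
4 50/17 1 8/17 1/2 3 7 N
5 200/73 200/73 -100/73 100/73 3 8 W
6 40/41 200/73 -6740/2993 100/73 3 8 S
7 50/53 1 -28/53 1/2 3 9 E
final 2 9 N

n=0: pose=(1,5,S); sL=10/9, sR=25/9; mL=-20/9, mR=25/18; mL+mR=-5/6 → advance -1; mR−mL=65/18 → turn +1·90°
n=1: pose=(1,6,E); sL=40/29, sR=200/169; mL=-2420/4901, mR=100/169; mL+mR=480/4901 → advance +1; mR−mL=5320/4901 → turn +1·90°
n=2: pose=(2,6,N); sL=4, sR=20/17; mL=14/17, mR=10/17; mL+mR=24/17 → advance +1; mR−mL=-4/17 → turn -1·90°
n=3: pose=(2,7,E); sL=200/173, sR=40/37; mL=-3220/6401, mR=20/37; mL+mR=240/6401 → advance +1; mR−mL=6680/6401 → turn +1·90°
n=4: pose=(3,7,N); sL=50/17, sR=1; mL=8/17, mR=1/2; mL+mR=33/34 → advance +1; mR−mL=1/34 → turn +1·90°
n=5: pose=(3,8,W); sL=200/73, sR=200/73; mL=-100/73, mR=100/73; mL+mR=0 → advance +0; mR−mL=200/73 → turn +1·90°
n=6: pose=(3,8,S); sL=40/41, sR=200/73; mL=-6740/2993, mR=100/73; mL+mR=-2640/2993 → advance -1; mR−mL=10840/2993 → turn +1·90°
n=7: pose=(3,9,E); sL=50/53, sR=1; mL=-28/53, mR=1/2; mL+mR=-3/106 → advance -1; mR−mL=109/106 → turn +1·90°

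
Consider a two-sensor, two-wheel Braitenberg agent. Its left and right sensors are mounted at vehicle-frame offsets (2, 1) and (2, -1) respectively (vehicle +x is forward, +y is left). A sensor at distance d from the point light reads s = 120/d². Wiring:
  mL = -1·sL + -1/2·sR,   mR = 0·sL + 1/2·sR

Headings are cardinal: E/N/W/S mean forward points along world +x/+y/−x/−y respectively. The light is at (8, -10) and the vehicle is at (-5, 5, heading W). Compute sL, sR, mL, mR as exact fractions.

left sensor world pos  = (-7, 4); dL² = 421
right sensor world pos = (-7, 6); dR² = 481
sL = 120/421 = 120/421
sR = 120/481 = 120/481
mL = -1·sL + -1/2·sR = -82980/202501
mR = 0·sL + 1/2·sR = 60/481

120/421 120/481 -82980/202501 60/481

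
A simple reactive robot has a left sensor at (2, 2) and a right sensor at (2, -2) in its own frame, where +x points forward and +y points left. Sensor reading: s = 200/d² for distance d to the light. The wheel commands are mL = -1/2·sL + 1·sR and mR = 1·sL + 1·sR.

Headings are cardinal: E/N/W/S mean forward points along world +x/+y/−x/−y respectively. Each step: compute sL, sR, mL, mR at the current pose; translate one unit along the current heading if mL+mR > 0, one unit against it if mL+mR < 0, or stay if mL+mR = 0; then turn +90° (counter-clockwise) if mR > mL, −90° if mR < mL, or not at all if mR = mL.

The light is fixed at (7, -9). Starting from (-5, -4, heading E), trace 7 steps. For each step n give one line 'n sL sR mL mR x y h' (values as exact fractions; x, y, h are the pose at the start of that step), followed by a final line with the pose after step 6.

n=0: pose=(-5,-4,E); sL=200/149, sR=200/109; mL=18900/16241, mR=51600/16241; mL+mR=70500/16241 → advance +1; mR−mL=300/149 → turn +1·90°
n=1: pose=(-4,-4,N); sL=100/109, sR=20/13; mL=1530/1417, mR=3480/1417; mL+mR=5010/1417 → advance +1; mR−mL=150/109 → turn +1·90°
n=2: pose=(-4,-3,W); sL=40/37, sR=200/233; mL=2740/8621, mR=16720/8621; mL+mR=19460/8621 → advance +1; mR−mL=60/37 → turn +1·90°
n=3: pose=(-5,-3,S); sL=50/29, sR=50/53; mL=125/1537, mR=4100/1537; mL+mR=4225/1537 → advance +1; mR−mL=75/29 → turn +1·90°
n=4: pose=(-5,-4,E); sL=200/149, sR=200/109; mL=18900/16241, mR=51600/16241; mL+mR=70500/16241 → advance +1; mR−mL=300/149 → turn +1·90°
n=5: pose=(-4,-4,N); sL=100/109, sR=20/13; mL=1530/1417, mR=3480/1417; mL+mR=5010/1417 → advance +1; mR−mL=150/109 → turn +1·90°
n=6: pose=(-4,-3,W); sL=40/37, sR=200/233; mL=2740/8621, mR=16720/8621; mL+mR=19460/8621 → advance +1; mR−mL=60/37 → turn +1·90°

0 200/149 200/109 18900/16241 51600/16241 -5 -4 E
1 100/109 20/13 1530/1417 3480/1417 -4 -4 N
2 40/37 200/233 2740/8621 16720/8621 -4 -3 W
3 50/29 50/53 125/1537 4100/1537 -5 -3 S
4 200/149 200/109 18900/16241 51600/16241 -5 -4 E
5 100/109 20/13 1530/1417 3480/1417 -4 -4 N
6 40/37 200/233 2740/8621 16720/8621 -4 -3 W
final -5 -3 S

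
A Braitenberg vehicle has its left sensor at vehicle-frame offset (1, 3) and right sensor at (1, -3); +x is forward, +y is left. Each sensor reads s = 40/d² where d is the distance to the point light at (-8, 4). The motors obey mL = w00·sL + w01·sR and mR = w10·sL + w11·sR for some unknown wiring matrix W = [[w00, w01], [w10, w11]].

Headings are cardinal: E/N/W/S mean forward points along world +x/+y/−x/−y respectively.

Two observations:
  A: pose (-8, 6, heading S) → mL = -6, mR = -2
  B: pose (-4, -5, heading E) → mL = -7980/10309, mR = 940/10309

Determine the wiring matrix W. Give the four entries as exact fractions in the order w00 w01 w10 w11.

-1 -1/2 1/2 -1

obs A: pose=(-8,6,S) → sL=4, sR=4, mL=-6, mR=-2
obs B: pose=(-4,-5,E) → sL=40/61, sR=40/169, mL=-7980/10309, mR=940/10309
sensor matrix S = [[4, 4], [40/61, 40/169]]; det S = -17280/10309
solve [mL_A; mL_B] = S·[w00; w01] and [mR_A; mR_B] = S·[w10; w11]:
  w00 = -1, w01 = -1/2, w10 = 1/2, w11 = -1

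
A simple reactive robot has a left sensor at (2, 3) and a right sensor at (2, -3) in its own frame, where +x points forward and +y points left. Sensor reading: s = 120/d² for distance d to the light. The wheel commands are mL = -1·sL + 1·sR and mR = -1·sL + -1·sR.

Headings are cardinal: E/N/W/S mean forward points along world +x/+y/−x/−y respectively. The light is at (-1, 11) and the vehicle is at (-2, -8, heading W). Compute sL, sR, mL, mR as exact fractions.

left sensor world pos  = (-4, -11); dL² = 493
right sensor world pos = (-4, -5); dR² = 265
sL = 120/493 = 120/493
sR = 120/265 = 24/53
mL = -1·sL + 1·sR = 5472/26129
mR = -1·sL + -1·sR = -18192/26129

120/493 24/53 5472/26129 -18192/26129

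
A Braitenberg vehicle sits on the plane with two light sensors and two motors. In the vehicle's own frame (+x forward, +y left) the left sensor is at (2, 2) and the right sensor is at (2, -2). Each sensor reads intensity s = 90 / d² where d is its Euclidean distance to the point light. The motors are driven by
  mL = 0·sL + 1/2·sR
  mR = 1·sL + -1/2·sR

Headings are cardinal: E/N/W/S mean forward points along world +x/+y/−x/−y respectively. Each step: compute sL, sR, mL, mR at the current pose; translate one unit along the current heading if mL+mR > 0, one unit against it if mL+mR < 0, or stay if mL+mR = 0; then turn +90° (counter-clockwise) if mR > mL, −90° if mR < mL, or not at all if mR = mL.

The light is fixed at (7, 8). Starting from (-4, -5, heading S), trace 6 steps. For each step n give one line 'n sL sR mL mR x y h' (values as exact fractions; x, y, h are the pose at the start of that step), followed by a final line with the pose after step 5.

n=0: pose=(-4,-5,S); sL=5/17, sR=45/197; mL=45/394, mR=1205/6698; mL+mR=5/17 → advance +1; mR−mL=220/3349 → turn +1·90°
n=1: pose=(-4,-6,E); sL=2/5, sR=90/337; mL=45/337, mR=449/1685; mL+mR=2/5 → advance +1; mR−mL=224/1685 → turn +1·90°
n=2: pose=(-3,-6,N); sL=5/16, sR=45/104; mL=45/208, mR=5/52; mL+mR=5/16 → advance +1; mR−mL=-25/208 → turn -1·90°
n=3: pose=(-3,-5,E); sL=18/37, sR=90/289; mL=45/289, mR=3537/10693; mL+mR=18/37 → advance +1; mR−mL=1872/10693 → turn +1·90°
n=4: pose=(-2,-5,N); sL=45/121, sR=9/17; mL=9/34, mR=441/4114; mL+mR=45/121 → advance +1; mR−mL=-324/2057 → turn -1·90°
n=5: pose=(-2,-4,E); sL=90/149, sR=18/49; mL=9/49, mR=3069/7301; mL+mR=90/149 → advance +1; mR−mL=1728/7301 → turn +1·90°

0 5/17 45/197 45/394 1205/6698 -4 -5 S
1 2/5 90/337 45/337 449/1685 -4 -6 E
2 5/16 45/104 45/208 5/52 -3 -6 N
3 18/37 90/289 45/289 3537/10693 -3 -5 E
4 45/121 9/17 9/34 441/4114 -2 -5 N
5 90/149 18/49 9/49 3069/7301 -2 -4 E
final -1 -4 N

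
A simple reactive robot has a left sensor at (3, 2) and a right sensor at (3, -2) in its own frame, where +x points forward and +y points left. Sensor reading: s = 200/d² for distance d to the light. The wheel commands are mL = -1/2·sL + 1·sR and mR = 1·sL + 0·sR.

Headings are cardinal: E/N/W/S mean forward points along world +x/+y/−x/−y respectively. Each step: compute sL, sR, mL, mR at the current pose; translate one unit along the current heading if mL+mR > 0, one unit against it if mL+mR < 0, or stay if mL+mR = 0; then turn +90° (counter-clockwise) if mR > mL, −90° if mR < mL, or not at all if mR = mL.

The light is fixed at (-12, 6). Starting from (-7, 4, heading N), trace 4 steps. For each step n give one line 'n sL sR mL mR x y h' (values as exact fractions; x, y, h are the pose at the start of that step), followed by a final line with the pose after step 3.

0 20 4 -6 20 -7 4 N
1 200/13 40 420/13 200/13 -7 5 W
2 25 5 -15/2 25 -8 5 N
3 40 40 20 40 -8 6 W
final -9 6 S

n=0: pose=(-7,4,N); sL=20, sR=4; mL=-6, mR=20; mL+mR=14 → advance +1; mR−mL=26 → turn +1·90°
n=1: pose=(-7,5,W); sL=200/13, sR=40; mL=420/13, mR=200/13; mL+mR=620/13 → advance +1; mR−mL=-220/13 → turn -1·90°
n=2: pose=(-8,5,N); sL=25, sR=5; mL=-15/2, mR=25; mL+mR=35/2 → advance +1; mR−mL=65/2 → turn +1·90°
n=3: pose=(-8,6,W); sL=40, sR=40; mL=20, mR=40; mL+mR=60 → advance +1; mR−mL=20 → turn +1·90°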